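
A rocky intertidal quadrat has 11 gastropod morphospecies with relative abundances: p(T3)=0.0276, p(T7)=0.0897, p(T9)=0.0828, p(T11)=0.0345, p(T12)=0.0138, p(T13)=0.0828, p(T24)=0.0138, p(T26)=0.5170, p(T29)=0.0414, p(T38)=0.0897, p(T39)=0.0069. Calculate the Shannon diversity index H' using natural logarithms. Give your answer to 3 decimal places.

Each pᵢ ln pᵢ term (working shown to 5 dp, full precision carried): 0.0276×(-3.58994)=-0.09908, 0.0897×(-2.41128)=-0.21629, 0.0828×(-2.49133)=-0.20628, 0.0345×(-3.36680)=-0.11615, 0.0138×(-4.28309)=-0.05911, 0.0828×(-2.49133)=-0.20628, 0.0138×(-4.28309)=-0.05911, 0.517×(-0.65971)=-0.34107, 0.0414×(-3.18447)=-0.13184, 0.0897×(-2.41128)=-0.21629, 0.0069×(-4.97623)=-0.03434.
Sum = -1.68584, so H' = 1.686.

1.686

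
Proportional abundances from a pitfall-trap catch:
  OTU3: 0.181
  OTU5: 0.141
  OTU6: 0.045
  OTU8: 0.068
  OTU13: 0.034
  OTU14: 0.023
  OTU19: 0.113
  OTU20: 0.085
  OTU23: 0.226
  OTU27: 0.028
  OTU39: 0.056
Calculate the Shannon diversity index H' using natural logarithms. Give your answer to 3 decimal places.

Each pᵢ ln pᵢ term (working shown to 5 dp, full precision carried): 0.181×(-1.70926)=-0.30938, 0.141×(-1.95900)=-0.27622, 0.045×(-3.10109)=-0.13955, 0.068×(-2.68825)=-0.18280, 0.034×(-3.38139)=-0.11497, 0.023×(-3.77226)=-0.08676, 0.113×(-2.18037)=-0.24638, 0.085×(-2.46510)=-0.20953, 0.226×(-1.48722)=-0.33611, 0.028×(-3.57555)=-0.10012, 0.056×(-2.88240)=-0.16141.
Sum = -2.16323, so H' = 2.163.

2.163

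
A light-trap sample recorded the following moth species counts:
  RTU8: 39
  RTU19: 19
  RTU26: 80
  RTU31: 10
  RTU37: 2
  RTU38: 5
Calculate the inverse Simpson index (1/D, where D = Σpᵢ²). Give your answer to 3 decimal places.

2.856

Total N = 39+19+80+10+2+5 = 155, so the proportions are 0.251613, 0.122581, 0.516129, 0.064516, 0.012903, 0.032258 (working shown to 6 dp, full precision carried).
D = 0.251613² + 0.122581² + 0.516129² + 0.064516² + 0.012903² + 0.032258² = 0.063309 + 0.015026 + 0.266389 + 0.004162 + 0.000166 + 0.001041 = 0.350094.
So 1/D = 2.85638, i.e. 2.856 to 3 decimal places.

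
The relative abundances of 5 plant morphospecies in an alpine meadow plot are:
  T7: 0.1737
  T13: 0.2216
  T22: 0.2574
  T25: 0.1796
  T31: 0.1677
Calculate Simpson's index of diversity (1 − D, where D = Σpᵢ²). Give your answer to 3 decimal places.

D = 0.1737² + 0.2216² + 0.2574² + 0.1796² + 0.1677² = 0.03017 + 0.04911 + 0.06625 + 0.03226 + 0.02812 = 0.20591 (working shown to 5 dp, full precision carried).
So 1 − D = 0.79409, i.e. 0.794 to 3 decimal places.

0.794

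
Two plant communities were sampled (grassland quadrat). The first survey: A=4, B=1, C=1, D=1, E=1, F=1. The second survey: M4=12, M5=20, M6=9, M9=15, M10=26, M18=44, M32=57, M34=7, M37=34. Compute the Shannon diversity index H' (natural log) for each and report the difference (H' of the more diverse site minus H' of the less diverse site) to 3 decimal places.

The first survey: N=9, proportions 0.444444, 0.111111, 0.111111, 0.111111, 0.111111, 0.111111, giving H' = 1.581094 (working shown to 6 dp, full precision carried).
The second survey: N=224, proportions 0.053571, 0.089286, 0.040179, 0.066964, 0.116071, 0.196429, 0.254464, 0.03125, 0.151786, giving H' = 1.995058.
Difference = |1.581094 − 1.995058| = 0.413964, i.e. 0.414 to 3 decimal places.

0.414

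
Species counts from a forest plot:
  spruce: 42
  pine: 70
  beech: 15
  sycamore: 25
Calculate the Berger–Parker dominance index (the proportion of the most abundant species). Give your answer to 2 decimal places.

Total N = 42+70+15+25 = 152, so the proportions are 0.2763, 0.4605, 0.0987, 0.1645 (working shown to 4 dp, full precision carried).
The largest proportion is 0.4605, i.e. d = 0.46 to 2 decimal places.

0.46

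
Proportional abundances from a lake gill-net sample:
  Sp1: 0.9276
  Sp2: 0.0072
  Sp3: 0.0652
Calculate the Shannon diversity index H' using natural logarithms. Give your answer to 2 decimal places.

Each pᵢ ln pᵢ term (working shown to 4 dp, full precision carried): 0.9276×(-0.0752)=-0.0697, 0.0072×(-4.9337)=-0.0355, 0.0652×(-2.7303)=-0.1780.
Sum = -0.2833, so H' = 0.28.

0.28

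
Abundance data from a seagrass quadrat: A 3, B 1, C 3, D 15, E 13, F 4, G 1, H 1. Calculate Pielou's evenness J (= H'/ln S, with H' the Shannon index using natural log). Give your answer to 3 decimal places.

0.776

Total N = 3+1+3+15+13+4+1+1 = 41, so the proportions are 0.07317, 0.02439, 0.07317, 0.36585, 0.31707, 0.09756, 0.02439, 0.02439 (working shown to 5 dp, full precision carried).
H' = −Σ pᵢ ln pᵢ = −((-0.19134) + (-0.09057) + (-0.19134) + (-0.36787) + (-0.36420) + (-0.22705) + (-0.09057) + (-0.09057)) = 1.61352.
With S = 8 species, ln S = 2.07944, so J = 1.61352/2.07944 = 0.77594, i.e. 0.776 to 3 decimal places.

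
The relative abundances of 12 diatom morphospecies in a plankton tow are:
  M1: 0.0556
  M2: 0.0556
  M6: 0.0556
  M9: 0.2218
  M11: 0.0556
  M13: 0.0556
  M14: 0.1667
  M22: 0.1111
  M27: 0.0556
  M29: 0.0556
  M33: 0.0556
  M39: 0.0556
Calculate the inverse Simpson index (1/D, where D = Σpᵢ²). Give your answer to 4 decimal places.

D = 0.0556² + 0.0556² + 0.0556² + 0.2218² + 0.0556² + 0.0556² + 0.1667² + 0.1111² + 0.0556² + 0.0556² + 0.0556² + 0.0556² = 0.00309136 + 0.00309136 + 0.00309136 + 0.04919524 + 0.00309136 + 0.00309136 + 0.02778889 + 0.01234321 + 0.00309136 + 0.00309136 + 0.00309136 + 0.00309136 = 0.11714958 (working shown to 8 dp, full precision carried).
So 1/D = 8.536095, i.e. 8.5361 to 4 decimal places.

8.5361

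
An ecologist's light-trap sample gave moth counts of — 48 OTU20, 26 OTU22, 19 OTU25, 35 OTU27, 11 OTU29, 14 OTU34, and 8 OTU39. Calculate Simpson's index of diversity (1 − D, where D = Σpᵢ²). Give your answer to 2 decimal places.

Total N = 48+26+19+35+11+14+8 = 161, so the proportions are 0.2981, 0.1615, 0.118, 0.2174, 0.0683, 0.087, 0.0497 (working shown to 4 dp, full precision carried).
D = 0.2981² + 0.1615² + 0.118² + 0.2174² + 0.0683² + 0.087² + 0.0497² = 0.0889 + 0.0261 + 0.0139 + 0.0473 + 0.0047 + 0.0076 + 0.0025 = 0.1908.
So 1 − D = 0.8092, i.e. 0.81 to 2 decimal places.

0.81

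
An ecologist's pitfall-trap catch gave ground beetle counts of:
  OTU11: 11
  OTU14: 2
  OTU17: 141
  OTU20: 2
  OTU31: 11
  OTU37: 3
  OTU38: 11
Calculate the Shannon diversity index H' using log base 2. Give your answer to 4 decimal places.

1.2590

Total N = 11+2+141+2+11+3+11 = 181, so the proportions are 0.060773, 0.01105, 0.779006, 0.01105, 0.060773, 0.016575, 0.060773 (working shown to 6 dp, full precision carried).
Each pᵢ log₂ pᵢ term: 0.060773×(-4.040414)=-0.245550, 0.01105×(-6.499846)=-0.071822, 0.779006×(-0.360295)=-0.280671, 0.01105×(-6.499846)=-0.071822, 0.060773×(-4.040414)=-0.245550, 0.016575×(-5.914883)=-0.098037, 0.060773×(-4.040414)=-0.245550.
Sum = -1.259001, so H' = 1.2590.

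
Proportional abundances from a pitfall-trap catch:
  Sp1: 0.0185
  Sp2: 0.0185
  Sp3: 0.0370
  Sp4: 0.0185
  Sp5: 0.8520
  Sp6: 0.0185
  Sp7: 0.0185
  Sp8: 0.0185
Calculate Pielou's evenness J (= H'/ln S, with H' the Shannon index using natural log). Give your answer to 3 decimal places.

0.337

H' = −Σ pᵢ ln pᵢ = −((-0.07381) + (-0.07381) + (-0.12198) + (-0.07381) + (-0.13646) + (-0.07381) + (-0.07381) + (-0.07381)) = 0.70134 (working shown to 5 dp, full precision carried).
With S = 8 species, ln S = 2.07944, so J = 0.70134/2.07944 = 0.33727, i.e. 0.337 to 3 decimal places.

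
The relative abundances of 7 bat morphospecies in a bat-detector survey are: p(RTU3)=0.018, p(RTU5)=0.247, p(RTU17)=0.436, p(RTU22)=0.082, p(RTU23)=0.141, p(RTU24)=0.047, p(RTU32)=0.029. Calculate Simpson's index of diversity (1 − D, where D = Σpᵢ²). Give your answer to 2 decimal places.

D = 0.018² + 0.247² + 0.436² + 0.082² + 0.141² + 0.047² + 0.029² = 0.0003 + 0.0610 + 0.1901 + 0.0067 + 0.0199 + 0.0022 + 0.0008 = 0.2811 (working shown to 4 dp, full precision carried).
So 1 − D = 0.7189, i.e. 0.72 to 2 decimal places.

0.72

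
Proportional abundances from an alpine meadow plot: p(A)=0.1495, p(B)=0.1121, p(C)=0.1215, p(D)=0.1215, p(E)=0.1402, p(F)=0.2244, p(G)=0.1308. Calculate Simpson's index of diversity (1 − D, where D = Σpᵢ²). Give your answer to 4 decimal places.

0.8484

D = 0.1495² + 0.1121² + 0.1215² + 0.1215² + 0.1402² + 0.2244² + 0.1308² = 0.022350 + 0.012566 + 0.014762 + 0.014762 + 0.019656 + 0.050355 + 0.017109 = 0.151561 (working shown to 6 dp, full precision carried).
So 1 − D = 0.848439, i.e. 0.8484 to 4 decimal places.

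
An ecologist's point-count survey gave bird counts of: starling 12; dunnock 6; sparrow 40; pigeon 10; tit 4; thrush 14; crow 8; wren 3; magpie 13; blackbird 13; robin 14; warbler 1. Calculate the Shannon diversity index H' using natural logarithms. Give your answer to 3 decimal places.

2.194

Total N = 12+6+40+10+4+14+8+3+13+13+14+1 = 138, so the proportions are 0.08696, 0.04348, 0.28986, 0.07246, 0.02899, 0.10145, 0.05797, 0.02174, 0.0942, 0.0942, 0.10145, 0.00725 (working shown to 5 dp, full precision carried).
Each pᵢ ln pᵢ term: 0.08696×(-2.44235)=-0.21238, 0.04348×(-3.13549)=-0.13633, 0.28986×(-1.23837)=-0.35895, 0.07246×(-2.62467)=-0.19019, 0.02899×(-3.54096)=-0.10264, 0.10145×(-2.28820)=-0.23214, 0.05797×(-2.84781)=-0.16509, 0.02174×(-3.82864)=-0.08323, 0.0942×(-2.36230)=-0.22254, 0.0942×(-2.36230)=-0.22254, 0.10145×(-2.28820)=-0.23214, 0.00725×(-4.92725)=-0.03570.
Sum = -2.19385, so H' = 2.194.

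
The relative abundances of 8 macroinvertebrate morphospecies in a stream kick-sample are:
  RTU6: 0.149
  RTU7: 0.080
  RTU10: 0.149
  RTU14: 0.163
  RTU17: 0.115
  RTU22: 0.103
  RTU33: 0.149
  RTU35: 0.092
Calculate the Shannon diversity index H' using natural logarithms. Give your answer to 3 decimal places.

2.051

Each pᵢ ln pᵢ term (working shown to 5 dp, full precision carried): 0.149×(-1.90381)=-0.28367, 0.08×(-2.52573)=-0.20206, 0.149×(-1.90381)=-0.28367, 0.163×(-1.81401)=-0.29568, 0.115×(-2.16282)=-0.24872, 0.103×(-2.27303)=-0.23412, 0.149×(-1.90381)=-0.28367, 0.092×(-2.38597)=-0.21951.
Sum = -2.05110, so H' = 2.051.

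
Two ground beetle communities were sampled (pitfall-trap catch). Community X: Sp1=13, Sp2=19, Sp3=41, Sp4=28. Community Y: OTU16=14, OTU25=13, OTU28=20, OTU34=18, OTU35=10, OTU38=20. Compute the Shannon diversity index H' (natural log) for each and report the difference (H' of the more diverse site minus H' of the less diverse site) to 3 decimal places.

0.463

Community X: N=101, proportions 0.128713, 0.188119, 0.405941, 0.277228, giving H' = 1.299805 (working shown to 6 dp, full precision carried).
Community Y: N=95, proportions 0.147368, 0.136842, 0.210526, 0.189474, 0.105263, 0.210526, giving H' = 1.762582.
Difference = |1.299805 − 1.762582| = 0.462777, i.e. 0.463 to 3 decimal places.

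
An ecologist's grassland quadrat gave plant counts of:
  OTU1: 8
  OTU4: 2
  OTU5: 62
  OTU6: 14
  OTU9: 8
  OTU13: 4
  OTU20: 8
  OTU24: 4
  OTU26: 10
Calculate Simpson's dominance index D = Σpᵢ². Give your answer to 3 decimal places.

Total N = 8+2+62+14+8+4+8+4+10 = 120, so the proportions are 0.06667, 0.01667, 0.51667, 0.11667, 0.06667, 0.03333, 0.06667, 0.03333, 0.08333 (working shown to 5 dp, full precision carried).
D = 0.06667² + 0.01667² + 0.51667² + 0.11667² + 0.06667² + 0.03333² + 0.06667² + 0.03333² + 0.08333² = 0.00444 + 0.00028 + 0.26694 + 0.01361 + 0.00444 + 0.00111 + 0.00444 + 0.00111 + 0.00694 = 0.30333.
To 3 decimal places, D = 0.303.

0.303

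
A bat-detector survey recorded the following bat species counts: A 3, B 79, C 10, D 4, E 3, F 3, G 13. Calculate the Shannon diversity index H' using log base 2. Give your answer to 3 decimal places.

Total N = 3+79+10+4+3+3+13 = 115, so the proportions are 0.02609, 0.68696, 0.08696, 0.03478, 0.02609, 0.02609, 0.11304 (working shown to 5 dp, full precision carried).
Each pᵢ log₂ pᵢ term: 0.02609×(-5.26053)=-0.13723, 0.68696×(-0.54171)=-0.37213, 0.08696×(-3.52356)=-0.30640, 0.03478×(-4.84549)=-0.16854, 0.02609×(-5.26053)=-0.13723, 0.02609×(-5.26053)=-0.13723, 0.11304×(-3.14505)=-0.35553.
Sum = -1.61429, so H' = 1.614.

1.614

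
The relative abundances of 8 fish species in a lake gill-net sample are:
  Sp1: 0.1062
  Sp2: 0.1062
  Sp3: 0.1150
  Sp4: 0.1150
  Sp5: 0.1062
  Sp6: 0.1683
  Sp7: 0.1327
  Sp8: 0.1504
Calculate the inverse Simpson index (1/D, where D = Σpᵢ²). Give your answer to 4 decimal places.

D = 0.1062² + 0.1062² + 0.115² + 0.115² + 0.1062² + 0.1683² + 0.1327² + 0.1504² = 0.01127844 + 0.01127844 + 0.01322500 + 0.01322500 + 0.01127844 + 0.02832489 + 0.01760929 + 0.02262016 = 0.12883966 (working shown to 8 dp, full precision carried).
So 1/D = 7.761585, i.e. 7.7616 to 4 decimal places.

7.7616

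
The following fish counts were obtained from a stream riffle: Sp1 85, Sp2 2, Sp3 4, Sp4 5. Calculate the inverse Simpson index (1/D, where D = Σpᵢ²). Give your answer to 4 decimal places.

1.2677

Total N = 85+2+4+5 = 96, so the proportions are 0.8854167, 0.0208333, 0.0416667, 0.0520833 (working shown to 7 dp, full precision carried).
D = 0.8854167² + 0.0208333² + 0.0416667² + 0.0520833² = 0.7839627 + 0.0004340 + 0.0017361 + 0.0027127 = 0.7888455.
So 1/D = 1.267675, i.e. 1.2677 to 4 decimal places.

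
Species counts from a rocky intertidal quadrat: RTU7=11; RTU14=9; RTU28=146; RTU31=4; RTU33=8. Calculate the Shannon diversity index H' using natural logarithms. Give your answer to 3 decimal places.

0.710

Total N = 11+9+146+4+8 = 178, so the proportions are 0.0618, 0.05056, 0.82022, 0.02247, 0.04494 (working shown to 5 dp, full precision carried).
Each pᵢ ln pᵢ term: 0.0618×(-2.78389)=-0.17204, 0.05056×(-2.98456)=-0.15090, 0.82022×(-0.19818)=-0.16255, 0.02247×(-3.79549)=-0.08529, 0.04494×(-3.10234)=-0.13943.
Sum = -0.71022, so H' = 0.710.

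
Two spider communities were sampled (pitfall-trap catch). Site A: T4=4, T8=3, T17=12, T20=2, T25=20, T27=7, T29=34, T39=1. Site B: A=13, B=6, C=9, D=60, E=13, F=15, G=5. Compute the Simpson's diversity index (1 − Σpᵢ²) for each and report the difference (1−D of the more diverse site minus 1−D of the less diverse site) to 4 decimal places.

Site A: N=83, proportions 0.0481928, 0.0361446, 0.1445783, 0.0240964, 0.2409639, 0.0843373, 0.4096386, 0.0120482, giving 1−D = 0.7417622 (working shown to 7 dp, full precision carried).
Site B: N=121, proportions 0.107438, 0.0495868, 0.0743802, 0.4958678, 0.107438, 0.1239669, 0.0413223, giving 1−D = 0.7059627.
Difference = |0.7417622 − 0.7059627| = 0.0357995, i.e. 0.0358 to 4 decimal places.

0.0358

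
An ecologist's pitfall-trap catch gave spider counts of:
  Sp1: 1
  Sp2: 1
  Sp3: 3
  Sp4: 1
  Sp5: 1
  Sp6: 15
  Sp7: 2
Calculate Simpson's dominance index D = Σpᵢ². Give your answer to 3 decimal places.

Total N = 1+1+3+1+1+15+2 = 24, so the proportions are 0.04167, 0.04167, 0.125, 0.04167, 0.04167, 0.625, 0.08333 (working shown to 5 dp, full precision carried).
D = 0.04167² + 0.04167² + 0.125² + 0.04167² + 0.04167² + 0.625² + 0.08333² = 0.00174 + 0.00174 + 0.01562 + 0.00174 + 0.00174 + 0.39062 + 0.00694 = 0.42014.
To 3 decimal places, D = 0.420.

0.420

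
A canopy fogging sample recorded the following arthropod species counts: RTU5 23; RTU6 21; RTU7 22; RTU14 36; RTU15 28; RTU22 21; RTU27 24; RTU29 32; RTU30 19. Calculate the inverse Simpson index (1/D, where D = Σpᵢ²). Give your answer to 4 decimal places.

8.6044

Total N = 23+21+22+36+28+21+24+32+19 = 226, so the proportions are 0.10176991, 0.09292035, 0.09734513, 0.15929204, 0.12389381, 0.09292035, 0.10619469, 0.14159292, 0.0840708 (working shown to 8 dp, full precision carried).
D = 0.10176991² + 0.09292035² + 0.09734513² + 0.15929204² + 0.12389381² + 0.09292035² + 0.10619469² + 0.14159292² + 0.0840708² = 0.01035711 + 0.00863419 + 0.00947607 + 0.02537395 + 0.01534967 + 0.00863419 + 0.01127731 + 0.02004856 + 0.00706790 = 0.11621897.
So 1/D = 8.604447, i.e. 8.6044 to 4 decimal places.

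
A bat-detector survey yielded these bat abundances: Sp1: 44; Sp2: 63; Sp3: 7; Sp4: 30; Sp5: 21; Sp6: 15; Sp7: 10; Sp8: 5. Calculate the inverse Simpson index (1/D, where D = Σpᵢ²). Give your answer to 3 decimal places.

Total N = 44+63+7+30+21+15+10+5 = 195, so the proportions are 0.225641, 0.3230769, 0.0358974, 0.1538462, 0.1076923, 0.0769231, 0.0512821, 0.025641 (working shown to 7 dp, full precision carried).
D = 0.225641² + 0.3230769² + 0.0358974² + 0.1538462² + 0.1076923² + 0.0769231² + 0.0512821² + 0.025641² = 0.0509139 + 0.1043787 + 0.0012886 + 0.0236686 + 0.0115976 + 0.0059172 + 0.0026298 + 0.0006575 = 0.2010519.
So 1/D = 4.97384, i.e. 4.974 to 3 decimal places.

4.974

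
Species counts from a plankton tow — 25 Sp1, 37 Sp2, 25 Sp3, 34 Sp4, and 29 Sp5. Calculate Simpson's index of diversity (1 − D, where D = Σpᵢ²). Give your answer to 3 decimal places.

0.795

Total N = 25+37+25+34+29 = 150, so the proportions are 0.16667, 0.24667, 0.16667, 0.22667, 0.19333 (working shown to 5 dp, full precision carried).
D = 0.16667² + 0.24667² + 0.16667² + 0.22667² + 0.19333² = 0.02778 + 0.06084 + 0.02778 + 0.05138 + 0.03738 = 0.20516.
So 1 − D = 0.79484, i.e. 0.795 to 3 decimal places.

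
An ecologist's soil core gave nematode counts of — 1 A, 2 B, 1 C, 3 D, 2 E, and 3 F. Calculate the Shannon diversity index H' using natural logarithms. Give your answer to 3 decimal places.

Total N = 1+2+1+3+2+3 = 12, so the proportions are 0.08333, 0.16667, 0.08333, 0.25, 0.16667, 0.25 (working shown to 5 dp, full precision carried).
Each pᵢ ln pᵢ term: 0.08333×(-2.48491)=-0.20708, 0.16667×(-1.79176)=-0.29863, 0.08333×(-2.48491)=-0.20708, 0.25×(-1.38629)=-0.34657, 0.16667×(-1.79176)=-0.29863, 0.25×(-1.38629)=-0.34657.
Sum = -1.70455, so H' = 1.705.

1.705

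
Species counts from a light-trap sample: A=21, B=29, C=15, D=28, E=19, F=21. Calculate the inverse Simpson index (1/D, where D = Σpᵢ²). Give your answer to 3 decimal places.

Total N = 21+29+15+28+19+21 = 133, so the proportions are 0.1578947, 0.2180451, 0.112782, 0.2105263, 0.1428571, 0.1578947 (working shown to 7 dp, full precision carried).
D = 0.1578947² + 0.2180451² + 0.112782² + 0.2105263² + 0.1428571² + 0.1578947² = 0.0249307 + 0.0475437 + 0.0127198 + 0.0443213 + 0.0204082 + 0.0249307 = 0.1748544.
So 1/D = 5.71904, i.e. 5.719 to 3 decimal places.

5.719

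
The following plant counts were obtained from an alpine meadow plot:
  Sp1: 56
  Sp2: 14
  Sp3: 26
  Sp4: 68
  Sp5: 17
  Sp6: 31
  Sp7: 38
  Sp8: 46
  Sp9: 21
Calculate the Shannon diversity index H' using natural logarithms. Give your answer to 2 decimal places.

2.08

Total N = 56+14+26+68+17+31+38+46+21 = 317, so the proportions are 0.1767, 0.0442, 0.082, 0.2145, 0.0536, 0.0978, 0.1199, 0.1451, 0.0662 (working shown to 4 dp, full precision carried).
Each pᵢ ln pᵢ term: 0.1767×(-1.7336)=-0.3062, 0.0442×(-3.1198)=-0.1378, 0.082×(-2.5008)=-0.2051, 0.2145×(-1.5394)=-0.3302, 0.0536×(-2.9257)=-0.1569, 0.0978×(-2.3249)=-0.2274, 0.1199×(-2.1213)=-0.2543, 0.1451×(-1.9303)=-0.2801, 0.0662×(-2.7144)=-0.1798.
Sum = -2.0778, so H' = 2.08.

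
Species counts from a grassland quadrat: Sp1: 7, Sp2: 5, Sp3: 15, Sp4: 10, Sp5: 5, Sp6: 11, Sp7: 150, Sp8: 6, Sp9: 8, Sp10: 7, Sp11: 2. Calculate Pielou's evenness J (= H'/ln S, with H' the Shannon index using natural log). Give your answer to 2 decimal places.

0.57

Total N = 7+5+15+10+5+11+150+6+8+7+2 = 226, so the proportions are 0.031, 0.0221, 0.0664, 0.0442, 0.0221, 0.0487, 0.6637, 0.0265, 0.0354, 0.031, 0.0088 (working shown to 4 dp, full precision carried).
H' = −Σ pᵢ ln pᵢ = −((-0.1076) + (-0.0843) + (-0.1800) + (-0.1380) + (-0.0843) + (-0.1471) + (-0.2721) + (-0.0963) + (-0.1183) + (-0.1076) + (-0.0418)) = 1.3775.
With S = 11 species, ln S = 2.3979, so J = 1.3775/2.3979 = 0.5745, i.e. 0.57 to 2 decimal places.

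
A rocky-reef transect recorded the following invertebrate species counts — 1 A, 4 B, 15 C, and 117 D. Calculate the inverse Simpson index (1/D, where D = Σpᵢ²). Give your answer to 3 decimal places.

Total N = 1+4+15+117 = 137, so the proportions are 0.007299, 0.029197, 0.109489, 0.854015 (working shown to 6 dp, full precision carried).
D = 0.007299² + 0.029197² + 0.109489² + 0.854015² = 0.000053 + 0.000852 + 0.011988 + 0.729341 = 0.742235.
So 1/D = 1.34728, i.e. 1.347 to 3 decimal places.

1.347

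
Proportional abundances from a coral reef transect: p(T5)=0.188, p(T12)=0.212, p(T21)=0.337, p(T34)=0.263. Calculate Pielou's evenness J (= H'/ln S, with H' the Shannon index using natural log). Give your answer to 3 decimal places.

0.982

H' = −Σ pᵢ ln pᵢ = −((-0.31421) + (-0.32885) + (-0.36655) + (-0.35126)) = 1.36086 (working shown to 5 dp, full precision carried).
With S = 4 species, ln S = 1.38629, so J = 1.36086/1.38629 = 0.98166, i.e. 0.982 to 3 decimal places.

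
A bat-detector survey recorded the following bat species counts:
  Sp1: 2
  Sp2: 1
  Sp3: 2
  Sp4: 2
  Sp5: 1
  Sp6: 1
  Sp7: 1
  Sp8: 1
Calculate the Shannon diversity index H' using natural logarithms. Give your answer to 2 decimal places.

2.02

Total N = 2+1+2+2+1+1+1+1 = 11, so the proportions are 0.1818, 0.0909, 0.1818, 0.1818, 0.0909, 0.0909, 0.0909, 0.0909 (working shown to 4 dp, full precision carried).
Each pᵢ ln pᵢ term: 0.1818×(-1.7047)=-0.3100, 0.0909×(-2.3979)=-0.2180, 0.1818×(-1.7047)=-0.3100, 0.1818×(-1.7047)=-0.3100, 0.0909×(-2.3979)=-0.2180, 0.0909×(-2.3979)=-0.2180, 0.0909×(-2.3979)=-0.2180, 0.0909×(-2.3979)=-0.2180.
Sum = -2.0198, so H' = 2.02.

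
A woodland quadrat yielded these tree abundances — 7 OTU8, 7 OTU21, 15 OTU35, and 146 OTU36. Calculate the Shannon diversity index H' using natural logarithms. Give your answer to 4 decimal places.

0.6192

Total N = 7+7+15+146 = 175, so the proportions are 0.04, 0.04, 0.085714, 0.834286 (working shown to 6 dp, full precision carried).
Each pᵢ ln pᵢ term: 0.04×(-3.218876)=-0.128755, 0.04×(-3.218876)=-0.128755, 0.085714×(-2.456736)=-0.210577, 0.834286×(-0.181179)=-0.151155.
Sum = -0.619243, so H' = 0.6192.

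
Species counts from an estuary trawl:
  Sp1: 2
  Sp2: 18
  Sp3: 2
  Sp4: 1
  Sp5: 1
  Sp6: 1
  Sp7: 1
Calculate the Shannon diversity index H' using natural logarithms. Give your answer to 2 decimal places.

Total N = 2+18+2+1+1+1+1 = 26, so the proportions are 0.0769, 0.6923, 0.0769, 0.0385, 0.0385, 0.0385, 0.0385 (working shown to 4 dp, full precision carried).
Each pᵢ ln pᵢ term: 0.0769×(-2.5649)=-0.1973, 0.6923×(-0.3677)=-0.2546, 0.0769×(-2.5649)=-0.1973, 0.0385×(-3.2581)=-0.1253, 0.0385×(-3.2581)=-0.1253, 0.0385×(-3.2581)=-0.1253, 0.0385×(-3.2581)=-0.1253.
Sum = -1.1504, so H' = 1.15.

1.15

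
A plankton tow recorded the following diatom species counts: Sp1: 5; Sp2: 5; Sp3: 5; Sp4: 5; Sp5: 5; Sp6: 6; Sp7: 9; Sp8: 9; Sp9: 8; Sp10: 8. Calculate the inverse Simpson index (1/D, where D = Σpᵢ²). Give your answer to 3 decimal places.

9.368

Total N = 5+5+5+5+5+6+9+9+8+8 = 65, so the proportions are 0.0769231, 0.0769231, 0.0769231, 0.0769231, 0.0769231, 0.0923077, 0.1384615, 0.1384615, 0.1230769, 0.1230769 (working shown to 7 dp, full precision carried).
D = 0.0769231² + 0.0769231² + 0.0769231² + 0.0769231² + 0.0769231² + 0.0923077² + 0.1384615² + 0.1384615² + 0.1230769² + 0.1230769² = 0.0059172 + 0.0059172 + 0.0059172 + 0.0059172 + 0.0059172 + 0.0085207 + 0.0191716 + 0.0191716 + 0.0151479 + 0.0151479 = 0.1067456.
So 1/D = 9.36807, i.e. 9.368 to 3 decimal places.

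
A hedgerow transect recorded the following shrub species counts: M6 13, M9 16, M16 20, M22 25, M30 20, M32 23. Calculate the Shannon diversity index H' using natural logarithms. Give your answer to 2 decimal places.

Total N = 13+16+20+25+20+23 = 117, so the proportions are 0.1111, 0.1368, 0.1709, 0.2137, 0.1709, 0.1966 (working shown to 4 dp, full precision carried).
Each pᵢ ln pᵢ term: 0.1111×(-2.1972)=-0.2441, 0.1368×(-1.9896)=-0.2721, 0.1709×(-1.7664)=-0.3020, 0.2137×(-1.5433)=-0.3298, 0.1709×(-1.7664)=-0.3020, 0.1966×(-1.6267)=-0.3198.
Sum = -1.7697, so H' = 1.77.

1.77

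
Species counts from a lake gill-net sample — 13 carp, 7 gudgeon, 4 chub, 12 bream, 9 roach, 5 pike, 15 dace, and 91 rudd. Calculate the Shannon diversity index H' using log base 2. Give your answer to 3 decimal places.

2.095

Total N = 13+7+4+12+9+5+15+91 = 156, so the proportions are 0.08333, 0.04487, 0.02564, 0.07692, 0.05769, 0.03205, 0.09615, 0.58333 (working shown to 5 dp, full precision carried).
Each pᵢ log₂ pᵢ term: 0.08333×(-3.58496)=-0.29875, 0.04487×(-4.47805)=-0.20094, 0.02564×(-5.28540)=-0.13552, 0.07692×(-3.70044)=-0.28465, 0.05769×(-4.11548)=-0.23743, 0.03205×(-4.96347)=-0.15909, 0.09615×(-3.37851)=-0.32486, 0.58333×(-0.77761)=-0.45360.
Sum = -2.09484, so H' = 2.095.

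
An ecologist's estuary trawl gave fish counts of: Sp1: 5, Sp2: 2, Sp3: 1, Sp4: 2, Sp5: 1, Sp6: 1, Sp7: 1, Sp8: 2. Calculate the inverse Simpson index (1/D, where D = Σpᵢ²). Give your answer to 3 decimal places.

5.488

Total N = 5+2+1+2+1+1+1+2 = 15, so the proportions are 0.3333333, 0.1333333, 0.0666667, 0.1333333, 0.0666667, 0.0666667, 0.0666667, 0.1333333 (working shown to 7 dp, full precision carried).
D = 0.3333333² + 0.1333333² + 0.0666667² + 0.1333333² + 0.0666667² + 0.0666667² + 0.0666667² + 0.1333333² = 0.1111111 + 0.0177778 + 0.0044444 + 0.0177778 + 0.0044444 + 0.0044444 + 0.0044444 + 0.0177778 = 0.1822222.
So 1/D = 5.48780, i.e. 5.488 to 3 decimal places.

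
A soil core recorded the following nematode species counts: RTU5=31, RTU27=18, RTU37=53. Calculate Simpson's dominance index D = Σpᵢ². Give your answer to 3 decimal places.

0.394

Total N = 31+18+53 = 102, so the proportions are 0.30392, 0.17647, 0.51961 (working shown to 5 dp, full precision carried).
D = 0.30392² + 0.17647² + 0.51961² = 0.09237 + 0.03114 + 0.26999 = 0.39350.
To 3 decimal places, D = 0.394.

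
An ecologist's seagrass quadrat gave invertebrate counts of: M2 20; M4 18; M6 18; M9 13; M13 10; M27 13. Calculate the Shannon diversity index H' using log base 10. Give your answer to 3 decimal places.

0.766

Total N = 20+18+18+13+10+13 = 92, so the proportions are 0.21739, 0.19565, 0.19565, 0.1413, 0.1087, 0.1413 (working shown to 5 dp, full precision carried).
Each pᵢ log₁₀ pᵢ term: 0.21739×(-0.66276)=-0.14408, 0.19565×(-0.70852)=-0.13862, 0.19565×(-0.70852)=-0.13862, 0.1413×(-0.84984)=-0.12009, 0.1087×(-0.96379)=-0.10476, 0.1413×(-0.84984)=-0.12009.
Sum = -0.76626, so H' = 0.766.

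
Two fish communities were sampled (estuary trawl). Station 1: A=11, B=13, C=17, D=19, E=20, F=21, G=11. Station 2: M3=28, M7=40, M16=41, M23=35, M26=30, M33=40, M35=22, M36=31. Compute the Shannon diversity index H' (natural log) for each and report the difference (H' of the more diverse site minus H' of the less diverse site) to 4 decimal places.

0.1462

Station 1: N=112, proportions 0.098214, 0.116071, 0.151786, 0.169643, 0.178571, 0.1875, 0.098214, giving H' = 1.914422 (working shown to 6 dp, full precision carried).
Station 2: N=267, proportions 0.104869, 0.149813, 0.153558, 0.131086, 0.11236, 0.149813, 0.082397, 0.116105, giving H' = 2.060664.
Difference = |1.914422 − 2.060664| = 0.146242, i.e. 0.1462 to 4 decimal places.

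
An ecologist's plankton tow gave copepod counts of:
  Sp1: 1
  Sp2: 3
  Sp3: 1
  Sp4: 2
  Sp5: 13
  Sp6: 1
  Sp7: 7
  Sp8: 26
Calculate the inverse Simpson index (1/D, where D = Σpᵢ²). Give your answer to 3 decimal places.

3.204

Total N = 1+3+1+2+13+1+7+26 = 54, so the proportions are 0.0185185, 0.0555556, 0.0185185, 0.037037, 0.2407407, 0.0185185, 0.1296296, 0.4814815 (working shown to 7 dp, full precision carried).
D = 0.0185185² + 0.0555556² + 0.0185185² + 0.037037² + 0.2407407² + 0.0185185² + 0.1296296² + 0.4814815² = 0.0003429 + 0.0030864 + 0.0003429 + 0.0013717 + 0.0579561 + 0.0003429 + 0.0168038 + 0.2318244 = 0.3120713.
So 1/D = 3.20440, i.e. 3.204 to 3 decimal places.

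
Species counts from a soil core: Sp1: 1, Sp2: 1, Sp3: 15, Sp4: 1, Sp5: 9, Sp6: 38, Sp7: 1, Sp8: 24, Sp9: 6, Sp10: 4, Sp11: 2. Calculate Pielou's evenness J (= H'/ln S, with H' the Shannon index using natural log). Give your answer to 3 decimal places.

0.733

Total N = 1+1+15+1+9+38+1+24+6+4+2 = 102, so the proportions are 0.0098, 0.0098, 0.14706, 0.0098, 0.08824, 0.37255, 0.0098, 0.23529, 0.05882, 0.03922, 0.01961 (working shown to 5 dp, full precision carried).
H' = −Σ pᵢ ln pᵢ = −((-0.04534) + (-0.04534) + (-0.28190) + (-0.04534) + (-0.21421) + (-0.36785) + (-0.04534) + (-0.34045) + (-0.16666) + (-0.12701) + (-0.07709)) = 1.75655.
With S = 11 species, ln S = 2.39790, so J = 1.75655/2.39790 = 0.73254, i.e. 0.733 to 3 decimal places.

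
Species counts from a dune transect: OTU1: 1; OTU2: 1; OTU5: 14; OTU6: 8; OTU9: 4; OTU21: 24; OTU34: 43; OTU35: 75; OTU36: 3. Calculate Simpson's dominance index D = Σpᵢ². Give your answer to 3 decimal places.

0.279

Total N = 1+1+14+8+4+24+43+75+3 = 173, so the proportions are 0.00578, 0.00578, 0.08092, 0.04624, 0.02312, 0.13873, 0.24855, 0.43353, 0.01734 (working shown to 5 dp, full precision carried).
D = 0.00578² + 0.00578² + 0.08092² + 0.04624² + 0.02312² + 0.13873² + 0.24855² + 0.43353² + 0.01734² = 0.00003 + 0.00003 + 0.00655 + 0.00214 + 0.00053 + 0.01925 + 0.06178 + 0.18794 + 0.00030 = 0.27856.
To 3 decimal places, D = 0.279.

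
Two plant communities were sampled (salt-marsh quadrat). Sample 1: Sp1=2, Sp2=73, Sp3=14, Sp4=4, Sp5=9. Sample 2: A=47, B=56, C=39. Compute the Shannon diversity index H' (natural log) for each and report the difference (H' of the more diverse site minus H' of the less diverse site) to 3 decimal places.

0.158

Sample 1: N=102, proportions 0.01961, 0.71569, 0.13725, 0.03922, 0.08824, giving H' = 0.93030 (working shown to 5 dp, full precision carried).
Sample 2: N=142, proportions 0.33099, 0.39437, 0.27465, giving H' = 1.08783.
Difference = |0.93030 − 1.08783| = 0.15753, i.e. 0.158 to 3 decimal places.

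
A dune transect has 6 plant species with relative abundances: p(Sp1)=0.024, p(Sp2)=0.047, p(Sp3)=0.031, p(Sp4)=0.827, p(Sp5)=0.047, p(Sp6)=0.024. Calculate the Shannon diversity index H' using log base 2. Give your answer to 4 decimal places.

Each pᵢ log₂ pᵢ term (working shown to 6 dp, full precision carried): 0.024×(-5.380822)=-0.129140, 0.047×(-4.411195)=-0.207326, 0.031×(-5.011588)=-0.155359, 0.827×(-0.274041)=-0.226632, 0.047×(-4.411195)=-0.207326, 0.024×(-5.380822)=-0.129140.
Sum = -1.054923, so H' = 1.0549.

1.0549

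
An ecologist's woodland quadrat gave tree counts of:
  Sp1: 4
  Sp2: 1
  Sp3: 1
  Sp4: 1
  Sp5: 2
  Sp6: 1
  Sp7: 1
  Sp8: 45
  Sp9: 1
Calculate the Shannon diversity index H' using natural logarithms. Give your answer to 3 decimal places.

0.916

Total N = 4+1+1+1+2+1+1+45+1 = 57, so the proportions are 0.07018, 0.01754, 0.01754, 0.01754, 0.03509, 0.01754, 0.01754, 0.78947, 0.01754 (working shown to 5 dp, full precision carried).
Each pᵢ ln pᵢ term: 0.07018×(-2.65676)=-0.18644, 0.01754×(-4.04305)=-0.07093, 0.01754×(-4.04305)=-0.07093, 0.01754×(-4.04305)=-0.07093, 0.03509×(-3.34990)=-0.11754, 0.01754×(-4.04305)=-0.07093, 0.01754×(-4.04305)=-0.07093, 0.78947×(-0.23639)=-0.18662, 0.01754×(-4.04305)=-0.07093.
Sum = -0.91619, so H' = 0.916.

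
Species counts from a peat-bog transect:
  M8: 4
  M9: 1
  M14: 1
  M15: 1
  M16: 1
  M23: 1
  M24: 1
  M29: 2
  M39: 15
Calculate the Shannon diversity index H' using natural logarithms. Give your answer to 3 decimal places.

Total N = 4+1+1+1+1+1+1+2+15 = 27, so the proportions are 0.14815, 0.03704, 0.03704, 0.03704, 0.03704, 0.03704, 0.03704, 0.07407, 0.55556 (working shown to 5 dp, full precision carried).
Each pᵢ ln pᵢ term: 0.14815×(-1.90954)=-0.28290, 0.03704×(-3.29584)=-0.12207, 0.03704×(-3.29584)=-0.12207, 0.03704×(-3.29584)=-0.12207, 0.03704×(-3.29584)=-0.12207, 0.03704×(-3.29584)=-0.12207, 0.03704×(-3.29584)=-0.12207, 0.07407×(-2.60269)=-0.19279, 0.55556×(-0.58779)=-0.32655.
Sum = -1.53464, so H' = 1.535.

1.535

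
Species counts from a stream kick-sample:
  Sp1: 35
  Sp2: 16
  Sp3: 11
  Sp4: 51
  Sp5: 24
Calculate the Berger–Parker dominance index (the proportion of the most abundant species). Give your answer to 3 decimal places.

0.372

Total N = 35+16+11+51+24 = 137, so the proportions are 0.25547, 0.11679, 0.08029, 0.37226, 0.17518 (working shown to 5 dp, full precision carried).
The largest proportion is 0.37226, i.e. d = 0.372 to 3 decimal places.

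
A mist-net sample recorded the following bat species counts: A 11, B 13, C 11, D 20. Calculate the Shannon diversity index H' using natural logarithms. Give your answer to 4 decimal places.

1.3526

Total N = 11+13+11+20 = 55, so the proportions are 0.2, 0.236364, 0.2, 0.363636 (working shown to 6 dp, full precision carried).
Each pᵢ ln pᵢ term: 0.2×(-1.609438)=-0.321888, 0.236364×(-1.442384)=-0.340927, 0.2×(-1.609438)=-0.321888, 0.363636×(-1.011601)=-0.367855.
Sum = -1.352557, so H' = 1.3526.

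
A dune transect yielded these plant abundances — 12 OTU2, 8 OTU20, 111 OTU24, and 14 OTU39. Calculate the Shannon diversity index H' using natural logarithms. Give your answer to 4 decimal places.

0.7963

Total N = 12+8+111+14 = 145, so the proportions are 0.082759, 0.055172, 0.765517, 0.096552 (working shown to 6 dp, full precision carried).
Each pᵢ ln pᵢ term: 0.082759×(-2.491827)=-0.206220, 0.055172×(-2.897292)=-0.159851, 0.765517×(-0.267204)=-0.204549, 0.096552×(-2.337676)=-0.225707.
Sum = -0.796326, so H' = 0.7963.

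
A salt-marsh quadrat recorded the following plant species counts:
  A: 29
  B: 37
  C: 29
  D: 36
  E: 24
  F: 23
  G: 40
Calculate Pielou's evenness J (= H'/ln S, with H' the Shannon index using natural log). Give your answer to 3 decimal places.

Total N = 29+37+29+36+24+23+40 = 218, so the proportions are 0.13303, 0.16972, 0.13303, 0.16514, 0.11009, 0.1055, 0.18349 (working shown to 5 dp, full precision carried).
H' = −Σ pᵢ ln pᵢ = −((-0.26834) + (-0.30102) + (-0.26834) + (-0.29741) + (-0.24291) + (-0.23728) + (-0.31112)) = 1.92643.
With S = 7 species, ln S = 1.94591, so J = 1.92643/1.94591 = 0.98999, i.e. 0.990 to 3 decimal places.

0.990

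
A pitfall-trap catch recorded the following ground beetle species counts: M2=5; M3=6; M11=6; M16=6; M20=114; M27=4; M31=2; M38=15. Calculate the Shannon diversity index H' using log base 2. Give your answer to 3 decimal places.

Total N = 5+6+6+6+114+4+2+15 = 158, so the proportions are 0.03165, 0.03797, 0.03797, 0.03797, 0.72152, 0.02532, 0.01266, 0.09494 (working shown to 5 dp, full precision carried).
Each pᵢ log₂ pᵢ term: 0.03165×(-4.98185)=-0.15765, 0.03797×(-4.71882)=-0.17920, 0.03797×(-4.71882)=-0.17920, 0.03797×(-4.71882)=-0.17920, 0.72152×(-0.47089)=-0.33976, 0.02532×(-5.30378)=-0.13427, 0.01266×(-6.30378)=-0.07979, 0.09494×(-3.39689)=-0.32249.
Sum = -1.57155, so H' = 1.572.

1.572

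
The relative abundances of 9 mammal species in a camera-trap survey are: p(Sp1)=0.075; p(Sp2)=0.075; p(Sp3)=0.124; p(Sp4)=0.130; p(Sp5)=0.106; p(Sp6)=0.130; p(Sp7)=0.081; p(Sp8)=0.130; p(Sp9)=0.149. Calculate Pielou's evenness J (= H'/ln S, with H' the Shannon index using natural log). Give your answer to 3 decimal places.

0.987

H' = −Σ pᵢ ln pᵢ = −((-0.19427) + (-0.19427) + (-0.25885) + (-0.26523) + (-0.23790) + (-0.26523) + (-0.20358) + (-0.26523) + (-0.28367)) = 2.16822 (working shown to 5 dp, full precision carried).
With S = 9 species, ln S = 2.19722, so J = 2.16822/2.19722 = 0.98680, i.e. 0.987 to 3 decimal places.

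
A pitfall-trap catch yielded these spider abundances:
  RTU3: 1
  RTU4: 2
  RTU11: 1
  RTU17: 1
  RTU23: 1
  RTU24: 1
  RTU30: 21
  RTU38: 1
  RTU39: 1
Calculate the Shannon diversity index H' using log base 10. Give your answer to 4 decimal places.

0.5315

Total N = 1+2+1+1+1+1+21+1+1 = 30, so the proportions are 0.033333, 0.066667, 0.033333, 0.033333, 0.033333, 0.033333, 0.7, 0.033333, 0.033333 (working shown to 6 dp, full precision carried).
Each pᵢ log₁₀ pᵢ term: 0.033333×(-1.477121)=-0.049237, 0.066667×(-1.176091)=-0.078406, 0.033333×(-1.477121)=-0.049237, 0.033333×(-1.477121)=-0.049237, 0.033333×(-1.477121)=-0.049237, 0.033333×(-1.477121)=-0.049237, 0.7×(-0.154902)=-0.108431, 0.033333×(-1.477121)=-0.049237, 0.033333×(-1.477121)=-0.049237.
Sum = -0.531499, so H' = 0.5315.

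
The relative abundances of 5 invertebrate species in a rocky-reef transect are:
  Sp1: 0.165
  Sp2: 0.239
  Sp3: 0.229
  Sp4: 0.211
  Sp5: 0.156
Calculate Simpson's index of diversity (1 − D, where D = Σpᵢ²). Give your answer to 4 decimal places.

D = 0.165² + 0.239² + 0.229² + 0.211² + 0.156² = 0.027225 + 0.057121 + 0.052441 + 0.044521 + 0.024336 = 0.205644 (working shown to 6 dp, full precision carried).
So 1 − D = 0.794356, i.e. 0.7944 to 4 decimal places.

0.7944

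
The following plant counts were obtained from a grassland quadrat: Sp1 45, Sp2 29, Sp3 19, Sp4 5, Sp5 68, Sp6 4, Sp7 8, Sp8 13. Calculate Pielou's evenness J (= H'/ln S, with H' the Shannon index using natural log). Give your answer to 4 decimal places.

Total N = 45+29+19+5+68+4+8+13 = 191, so the proportions are 0.235602, 0.151832, 0.099476, 0.026178, 0.356021, 0.020942, 0.041885, 0.068063 (working shown to 6 dp, full precision carried).
H' = −Σ pᵢ ln pᵢ = −((-0.340589) + (-0.286201) + (-0.229575) + (-0.095362) + (-0.367686) + (-0.080963) + (-0.132893) + (-0.182907)) = 1.716177.
With S = 8 species, ln S = 2.079442, so J = 1.716177/2.079442 = 0.825306, i.e. 0.8253 to 4 decimal places.

0.8253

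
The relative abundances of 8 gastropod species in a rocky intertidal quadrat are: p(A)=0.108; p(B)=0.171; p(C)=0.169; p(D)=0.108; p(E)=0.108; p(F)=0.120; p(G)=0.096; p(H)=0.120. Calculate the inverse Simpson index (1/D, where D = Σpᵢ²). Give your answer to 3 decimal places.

D = 0.108² + 0.171² + 0.169² + 0.108² + 0.108² + 0.12² + 0.096² + 0.12² = 0.0116640 + 0.0292410 + 0.0285610 + 0.0116640 + 0.0116640 + 0.0144000 + 0.0092160 + 0.0144000 = 0.1308100 (working shown to 7 dp, full precision carried).
So 1/D = 7.64468, i.e. 7.645 to 3 decimal places.

7.645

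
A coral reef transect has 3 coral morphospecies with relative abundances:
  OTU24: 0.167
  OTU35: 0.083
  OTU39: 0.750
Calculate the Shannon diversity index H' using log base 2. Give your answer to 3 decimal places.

1.041

Each pᵢ log₂ pᵢ term (working shown to 5 dp, full precision carried): 0.167×(-2.58208)=-0.43121, 0.083×(-3.59074)=-0.29803, 0.75×(-0.41504)=-0.31128.
Sum = -1.04052, so H' = 1.041.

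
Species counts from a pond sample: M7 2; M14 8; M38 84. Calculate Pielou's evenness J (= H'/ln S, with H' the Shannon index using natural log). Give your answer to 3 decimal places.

0.357

Total N = 2+8+84 = 94, so the proportions are 0.02128, 0.08511, 0.89362 (working shown to 5 dp, full precision carried).
H' = −Σ pᵢ ln pᵢ = −((-0.08192) + (-0.20969) + (-0.10051)) = 0.39212.
With S = 3 species, ln S = 1.09861, so J = 0.39212/1.09861 = 0.35692, i.e. 0.357 to 3 decimal places.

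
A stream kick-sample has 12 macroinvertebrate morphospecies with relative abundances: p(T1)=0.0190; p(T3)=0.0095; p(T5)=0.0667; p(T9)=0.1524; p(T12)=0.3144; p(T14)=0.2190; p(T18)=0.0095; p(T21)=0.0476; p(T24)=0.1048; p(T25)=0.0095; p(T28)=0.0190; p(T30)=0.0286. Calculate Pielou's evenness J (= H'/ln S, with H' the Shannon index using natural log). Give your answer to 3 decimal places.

H' = −Σ pᵢ ln pᵢ = −((-0.07530) + (-0.04424) + (-0.18059) + (-0.28670) + (-0.36379) + (-0.33259) + (-0.04424) + (-0.14494) + (-0.23640) + (-0.04424) + (-0.07530) + (-0.10165)) = 1.92998 (working shown to 5 dp, full precision carried).
With S = 12 species, ln S = 2.48491, so J = 1.92998/2.48491 = 0.77668, i.e. 0.777 to 3 decimal places.

0.777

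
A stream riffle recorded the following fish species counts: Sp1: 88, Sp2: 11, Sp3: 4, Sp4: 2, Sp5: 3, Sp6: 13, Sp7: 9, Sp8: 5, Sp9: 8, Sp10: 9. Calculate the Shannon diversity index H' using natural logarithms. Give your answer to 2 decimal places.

1.55

Total N = 88+11+4+2+3+13+9+5+8+9 = 152, so the proportions are 0.5789, 0.0724, 0.0263, 0.0132, 0.0197, 0.0855, 0.0592, 0.0329, 0.0526, 0.0592 (working shown to 4 dp, full precision carried).
Each pᵢ ln pᵢ term: 0.5789×(-0.5465)=-0.3164, 0.0724×(-2.6260)=-0.1900, 0.0263×(-3.6376)=-0.0957, 0.0132×(-4.3307)=-0.0570, 0.0197×(-3.9253)=-0.0775, 0.0855×(-2.4589)=-0.2103, 0.0592×(-2.8267)=-0.1674, 0.0329×(-3.4144)=-0.1123, 0.0526×(-2.9444)=-0.1550, 0.0592×(-2.8267)=-0.1674.
Sum = -1.5490, so H' = 1.55.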